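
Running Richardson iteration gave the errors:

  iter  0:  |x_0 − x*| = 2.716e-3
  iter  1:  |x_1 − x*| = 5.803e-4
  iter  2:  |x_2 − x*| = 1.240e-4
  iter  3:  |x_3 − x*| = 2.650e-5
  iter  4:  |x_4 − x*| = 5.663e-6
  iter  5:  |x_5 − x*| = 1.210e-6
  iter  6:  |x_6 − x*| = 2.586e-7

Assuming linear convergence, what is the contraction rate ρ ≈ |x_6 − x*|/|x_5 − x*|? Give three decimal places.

ρ ≈ |x_6 − x*|/|x_5 − x*| = 2.586e-7/1.210e-6 = 0.21372

0.214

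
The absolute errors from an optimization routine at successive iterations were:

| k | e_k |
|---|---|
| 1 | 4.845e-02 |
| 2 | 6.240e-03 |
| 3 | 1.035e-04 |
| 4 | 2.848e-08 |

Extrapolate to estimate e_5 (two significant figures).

2.2e-15

First estimate the order: p ≈ ln(e_4/e_3) / ln(e_3/e_2) = ln(2.848e-08/1.035e-04)/ln(1.035e-04/6.240e-03) = ln(0.000275169)/ln(0.0165865) ≈ 1.9999.
Then e_5 ≈ e_4·(e_4/e_3)^p = 2.848e-08·(0.000275169)^1.9999 = 2.848e-08·7.57801e-08 ≈ 2.158e-15.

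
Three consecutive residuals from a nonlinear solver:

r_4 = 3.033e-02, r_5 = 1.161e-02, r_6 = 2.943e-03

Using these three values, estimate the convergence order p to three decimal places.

p ≈ ln(r_6/r_5) / ln(r_5/r_4)
  = ln(2.943e-03/1.161e-02) / ln(1.161e-02/3.033e-02)
  = ln(0.253488) / ln(0.382789)
  = -1.372439 / -0.960271 ≈ 1.429221

1.429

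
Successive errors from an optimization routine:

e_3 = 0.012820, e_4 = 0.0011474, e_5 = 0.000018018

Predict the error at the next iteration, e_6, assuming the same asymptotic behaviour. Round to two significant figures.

1.4e-8

First estimate the order: p ≈ ln(e_5/e_4) / ln(e_4/e_3) = ln(0.000018018/0.0011474)/ln(0.0011474/0.012820) = ln(0.0157033)/ln(0.0895008) ≈ 1.7211.
Then e_6 ≈ e_5·(e_5/e_4)^p = 0.000018018·(0.0157033)^1.7211 = 0.000018018·0.000785453 ≈ 1.415e-08.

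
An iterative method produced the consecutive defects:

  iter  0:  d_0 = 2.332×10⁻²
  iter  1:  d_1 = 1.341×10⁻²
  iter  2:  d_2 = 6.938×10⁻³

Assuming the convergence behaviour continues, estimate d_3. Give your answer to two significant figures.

First estimate the order: p ≈ ln(d_2/d_1) / ln(d_1/d_0) = ln(6.938×10⁻³/1.341×10⁻²)/ln(1.341×10⁻²/2.332×10⁻²) = ln(0.517375)/ln(0.575043) ≈ 1.1910.
Then d_3 ≈ d_2·(d_2/d_1)^p = 6.938×10⁻³·(0.517375)^1.1910 = 6.938×10⁻³·0.456186 ≈ 0.003165.

3.2e-3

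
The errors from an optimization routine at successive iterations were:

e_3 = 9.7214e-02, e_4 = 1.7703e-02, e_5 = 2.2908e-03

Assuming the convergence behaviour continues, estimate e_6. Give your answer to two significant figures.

2.0e-4

First estimate the order: p ≈ ln(e_5/e_4) / ln(e_4/e_3) = ln(2.2908e-03/1.7703e-02)/ln(1.7703e-02/9.7214e-02) = ln(0.129402)/ln(0.182103) ≈ 1.2006.
Then e_6 ≈ e_5·(e_5/e_4)^p = 2.2908e-03·(0.129402)^1.2006 = 2.2908e-03·0.0858611 ≈ 0.0001967.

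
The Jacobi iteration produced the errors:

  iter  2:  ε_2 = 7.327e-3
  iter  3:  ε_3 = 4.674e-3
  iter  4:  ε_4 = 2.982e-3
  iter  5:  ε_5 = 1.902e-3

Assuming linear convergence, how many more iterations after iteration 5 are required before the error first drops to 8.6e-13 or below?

Rate ρ ≈ ε_5/ε_4 = 1.902e-3/2.982e-3 = 0.6378.
After j more steps, ε_{5+j} ≈ 1.902e-3·ρ^j; need ρ^j ≤ 8.6e-13/1.902e-3 = 4.52156e-10.
j ≥ ln(4.52156e-10)/ln(0.6378) = -21.5170/-0.44973 = 47.844.
So 48 more iterations are needed.

48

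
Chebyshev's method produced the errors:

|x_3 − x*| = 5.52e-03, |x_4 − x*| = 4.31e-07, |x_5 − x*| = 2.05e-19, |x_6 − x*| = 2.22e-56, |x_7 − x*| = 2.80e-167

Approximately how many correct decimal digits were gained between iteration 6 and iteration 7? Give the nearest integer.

Digits gained ≈ log₁₀(|x_6 − x*|/|x_7 − x*|) = log₁₀(2.22e-56/2.80e-167) = log₁₀(7.92857e+110) ≈ 110.899.

111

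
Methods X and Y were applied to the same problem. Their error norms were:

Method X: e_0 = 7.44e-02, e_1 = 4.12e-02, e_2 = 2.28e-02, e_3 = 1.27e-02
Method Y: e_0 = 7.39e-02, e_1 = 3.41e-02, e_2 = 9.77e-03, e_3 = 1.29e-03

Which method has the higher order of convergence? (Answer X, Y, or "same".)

Y

Method X: p ≈ ln(1.27e-02/2.28e-02)/ln(2.28e-02/4.12e-02) ≈ 0.99.
Method Y: p ≈ ln(1.29e-03/9.77e-03)/ln(9.77e-03/3.41e-02) ≈ 1.62.
Method Y has the higher order (≈1.6 vs ≈1.0).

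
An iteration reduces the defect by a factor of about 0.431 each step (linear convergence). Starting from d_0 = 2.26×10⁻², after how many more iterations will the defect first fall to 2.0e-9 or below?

20

After k steps, d_k ≈ 2.26×10⁻²·0.431^k.
Need 0.431^k ≤ 2.0e-9/2.26×10⁻² = 8.84956e-08.
k ≥ ln(8.84956e-08)/ln(0.431) = -16.2403/-0.84165 = 19.296.
Smallest integer k = 20.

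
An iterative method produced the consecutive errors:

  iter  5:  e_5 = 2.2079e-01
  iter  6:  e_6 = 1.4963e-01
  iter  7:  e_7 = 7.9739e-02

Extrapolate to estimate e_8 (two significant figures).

First estimate the order: p ≈ ln(e_7/e_6) / ln(e_6/e_5) = ln(7.9739e-02/1.4963e-01)/ln(1.4963e-01/2.2079e-01) = ln(0.532908)/ln(0.677703) ≈ 1.6178.
Then e_8 ≈ e_7·(e_7/e_6)^p = 7.9739e-02·(0.532908)^1.6178 = 7.9739e-02·0.361225 ≈ 0.0288.

2.9e-2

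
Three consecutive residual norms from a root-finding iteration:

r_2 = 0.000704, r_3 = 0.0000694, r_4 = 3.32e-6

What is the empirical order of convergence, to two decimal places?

1.31

p ≈ ln(r_4/r_3) / ln(r_3/r_2)
  = ln(3.32e-6/0.0000694) / ln(0.0000694/0.000704)
  = ln(0.0478386) / ln(0.0985795)
  = -3.03992 / -2.31689 ≈ 1.31207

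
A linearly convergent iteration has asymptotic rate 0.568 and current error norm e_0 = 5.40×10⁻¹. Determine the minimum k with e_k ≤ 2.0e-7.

27

After k steps, e_k ≈ 5.40×10⁻¹·0.568^k.
Need 0.568^k ≤ 2.0e-7/5.40×10⁻¹ = 3.7037e-07.
k ≥ ln(3.7037e-07)/ln(0.568) = -14.8088/-0.56563 = 26.181.
Smallest integer k = 27.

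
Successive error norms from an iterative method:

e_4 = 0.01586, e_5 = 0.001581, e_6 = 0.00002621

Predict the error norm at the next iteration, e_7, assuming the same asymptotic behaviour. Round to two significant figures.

1.8e-8

First estimate the order: p ≈ ln(e_6/e_5) / ln(e_5/e_4) = ln(0.00002621/0.001581)/ln(0.001581/0.01586) = ln(0.0165781)/ln(0.0996847) ≈ 1.7780.
Then e_7 ≈ e_6·(e_6/e_5)^p = 0.00002621·(0.0165781)^1.7780 = 0.00002621·0.000682862 ≈ 1.79e-08.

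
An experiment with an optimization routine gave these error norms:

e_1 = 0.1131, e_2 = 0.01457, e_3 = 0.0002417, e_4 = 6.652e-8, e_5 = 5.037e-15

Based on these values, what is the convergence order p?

Consecutive ratios: e_5/e_4 = 5.037e-15/6.652e-8 = 7.57216e-08, e_4/e_3 = 6.652e-8/0.0002417 = 0.000275217.
p ≈ ln(7.57216e-08)/ln(0.000275217) = -16.3962/-8.1979 ≈ 2.00.
So the convergence is quadratic (order 2).

2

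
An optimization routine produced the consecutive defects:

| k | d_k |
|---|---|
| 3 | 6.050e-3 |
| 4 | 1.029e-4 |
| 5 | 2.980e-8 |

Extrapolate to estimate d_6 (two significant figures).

First estimate the order: p ≈ ln(d_5/d_4) / ln(d_4/d_3) = ln(2.980e-8/1.029e-4)/ln(1.029e-4/6.050e-3) = ln(0.000289602)/ln(0.0170083) ≈ 1.9997.
Then d_6 ≈ d_5·(d_5/d_4)^p = 2.980e-8·(0.000289602)^1.9997 = 2.980e-8·8.40746e-08 ≈ 2.505e-15.

2.5e-15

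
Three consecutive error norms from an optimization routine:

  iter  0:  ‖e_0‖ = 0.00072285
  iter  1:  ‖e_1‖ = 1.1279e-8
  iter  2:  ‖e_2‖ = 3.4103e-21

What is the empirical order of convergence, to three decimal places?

2.605

p ≈ ln(‖e_2‖/‖e_1‖) / ln(‖e_1‖/‖e_0‖)
  = ln(3.4103e-21/1.1279e-8) / ln(1.1279e-8/0.00072285)
  = ln(3.02358e-13) / ln(1.56035e-05)
  = -28.827165 / -11.068015 ≈ 2.604547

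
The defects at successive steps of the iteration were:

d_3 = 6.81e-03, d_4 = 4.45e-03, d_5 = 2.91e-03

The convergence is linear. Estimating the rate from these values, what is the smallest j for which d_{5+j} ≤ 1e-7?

Rate ρ ≈ d_5/d_4 = 2.91e-03/4.45e-03 = 0.6539.
After j more steps, d_{5+j} ≈ 2.91e-03·ρ^j; need ρ^j ≤ 1e-7/2.91e-03 = 3.43643e-05.
j ≥ ln(3.43643e-05)/ln(0.6539) = -10.2785/-0.42480 = 24.196.
So 25 more iterations are needed.

25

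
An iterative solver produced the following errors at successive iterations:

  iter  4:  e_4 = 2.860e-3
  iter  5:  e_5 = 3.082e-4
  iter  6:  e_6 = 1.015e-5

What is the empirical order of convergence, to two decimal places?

1.53

p ≈ ln(e_6/e_5) / ln(e_5/e_4)
  = ln(1.015e-5/3.082e-4) / ln(3.082e-4/2.860e-3)
  = ln(0.0329332) / ln(0.107762)
  = -3.41327 / -2.22783 ≈ 1.53211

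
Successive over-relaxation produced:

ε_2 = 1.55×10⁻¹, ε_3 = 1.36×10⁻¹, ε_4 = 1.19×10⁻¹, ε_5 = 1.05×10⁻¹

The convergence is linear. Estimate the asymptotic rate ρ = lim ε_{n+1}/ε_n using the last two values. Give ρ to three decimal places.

ρ ≈ ε_5/ε_4 = 1.05×10⁻¹/1.19×10⁻¹ = 0.88235

0.882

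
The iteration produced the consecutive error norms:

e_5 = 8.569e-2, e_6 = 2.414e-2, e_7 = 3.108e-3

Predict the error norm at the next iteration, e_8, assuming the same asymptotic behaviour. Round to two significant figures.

First estimate the order: p ≈ ln(e_7/e_6) / ln(e_6/e_5) = ln(3.108e-3/2.414e-2)/ln(2.414e-2/8.569e-2) = ln(0.128749)/ln(0.281713) ≈ 1.6181.
Then e_8 ≈ e_7·(e_7/e_6)^p = 3.108e-3·(0.128749)^1.6181 = 3.108e-3·0.0362641 ≈ 0.0001127.

1.1e-4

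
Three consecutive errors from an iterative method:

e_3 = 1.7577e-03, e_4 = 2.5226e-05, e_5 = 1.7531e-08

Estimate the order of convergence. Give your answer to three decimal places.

1.713

p ≈ ln(e_5/e_4) / ln(e_4/e_3)
  = ln(1.7531e-08/2.5226e-05) / ln(2.5226e-05/1.7577e-03)
  = ln(0.000694958) / ln(0.0143517)
  = -7.271659 / -4.243887 ≈ 1.713443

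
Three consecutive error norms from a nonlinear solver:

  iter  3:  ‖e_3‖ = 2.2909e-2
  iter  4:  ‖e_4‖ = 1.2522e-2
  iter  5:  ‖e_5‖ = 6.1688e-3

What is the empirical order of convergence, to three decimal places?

1.172

p ≈ ln(‖e_5‖/‖e_4‖) / ln(‖e_4‖/‖e_3‖)
  = ln(6.1688e-3/1.2522e-2) / ln(1.2522e-2/2.2909e-2)
  = ln(0.492637) / ln(0.546597)
  = -0.707983 / -0.604043 ≈ 1.172074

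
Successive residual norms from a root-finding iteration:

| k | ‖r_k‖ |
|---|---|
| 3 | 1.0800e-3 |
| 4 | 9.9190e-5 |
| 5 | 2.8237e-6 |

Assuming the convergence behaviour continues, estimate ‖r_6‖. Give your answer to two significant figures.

1.4e-8

First estimate the order: p ≈ ln(‖r_5‖/‖r_4‖) / ln(‖r_4‖/‖r_3‖) = ln(2.8237e-6/9.9190e-5)/ln(9.9190e-5/1.0800e-3) = ln(0.0284676)/ln(0.0918426) ≈ 1.4906.
Then ‖r_6‖ ≈ ‖r_5‖·(‖r_5‖/‖r_4‖)^p = 2.8237e-6·(0.0284676)^1.4906 = 2.8237e-6·0.00496656 ≈ 1.402e-08.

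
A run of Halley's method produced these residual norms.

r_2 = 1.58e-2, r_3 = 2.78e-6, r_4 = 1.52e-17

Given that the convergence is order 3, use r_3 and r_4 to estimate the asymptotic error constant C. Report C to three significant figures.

0.707

C ≈ r_4 / r_3^3
  = 1.52e-17 / (2.78e-6)^3
  = 1.52e-17 / 2.1485e-17 ≈ 0.70747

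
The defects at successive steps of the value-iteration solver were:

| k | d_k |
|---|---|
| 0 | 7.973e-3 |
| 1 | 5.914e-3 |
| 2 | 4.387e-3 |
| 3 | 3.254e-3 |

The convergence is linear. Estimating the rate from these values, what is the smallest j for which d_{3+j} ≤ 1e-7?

Rate ρ ≈ d_3/d_2 = 3.254e-3/4.387e-3 = 0.7417.
After j more steps, d_{3+j} ≈ 3.254e-3·ρ^j; need ρ^j ≤ 1e-7/3.254e-3 = 3.07314e-05.
j ≥ ln(3.07314e-05)/ln(0.7417) = -10.3902/-0.29881 = 34.772.
So 35 more iterations are needed.

35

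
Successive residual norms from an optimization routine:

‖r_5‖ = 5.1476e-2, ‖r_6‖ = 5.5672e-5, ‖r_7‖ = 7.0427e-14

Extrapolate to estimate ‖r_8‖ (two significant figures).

First estimate the order: p ≈ ln(‖r_7‖/‖r_6‖) / ln(‖r_6‖/‖r_5‖) = ln(7.0427e-14/5.5672e-5)/ln(5.5672e-5/5.1476e-2) = ln(1.26503e-09)/ln(0.00108151) ≈ 3.0000.
Then ‖r_8‖ ≈ ‖r_7‖·(‖r_7‖/‖r_6‖)^p = 7.0427e-14·(1.26503e-09)^3.0000 = 7.0427e-14·2.02443e-27 ≈ 1.426e-40.

1.4e-40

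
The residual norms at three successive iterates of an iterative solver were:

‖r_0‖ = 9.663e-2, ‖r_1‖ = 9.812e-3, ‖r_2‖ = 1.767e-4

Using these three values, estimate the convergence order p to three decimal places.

p ≈ ln(‖r_2‖/‖r_1‖) / ln(‖r_1‖/‖r_0‖)
  = ln(1.767e-4/9.812e-3) / ln(9.812e-3/9.663e-2)
  = ln(0.0180086) / ln(0.101542)
  = -4.016906 / -2.287283 ≈ 1.756191

1.756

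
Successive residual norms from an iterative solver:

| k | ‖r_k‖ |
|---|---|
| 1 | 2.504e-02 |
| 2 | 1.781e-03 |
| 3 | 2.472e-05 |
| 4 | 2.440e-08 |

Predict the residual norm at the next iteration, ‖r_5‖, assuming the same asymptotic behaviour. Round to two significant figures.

First estimate the order: p ≈ ln(‖r_4‖/‖r_3‖) / ln(‖r_3‖/‖r_2‖) = ln(2.440e-08/2.472e-05)/ln(2.472e-05/1.781e-03) = ln(0.000987055)/ln(0.0138798) ≈ 1.6180.
Then ‖r_5‖ ≈ ‖r_4‖·(‖r_4‖/‖r_3‖)^p = 2.440e-08·(0.000987055)^1.6180 = 2.440e-08·1.37039e-05 ≈ 3.344e-13.

3.3e-13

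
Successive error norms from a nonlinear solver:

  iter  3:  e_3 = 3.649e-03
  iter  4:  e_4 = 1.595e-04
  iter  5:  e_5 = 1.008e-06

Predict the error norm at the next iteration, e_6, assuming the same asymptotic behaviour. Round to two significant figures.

First estimate the order: p ≈ ln(e_5/e_4) / ln(e_4/e_3) = ln(1.008e-06/1.595e-04)/ln(1.595e-04/3.649e-03) = ln(0.00631975)/ln(0.0437106) ≈ 1.6178.
Then e_6 ≈ e_5·(e_5/e_4)^p = 1.008e-06·(0.00631975)^1.6178 = 1.008e-06·0.000276677 ≈ 2.789e-10.

2.8e-10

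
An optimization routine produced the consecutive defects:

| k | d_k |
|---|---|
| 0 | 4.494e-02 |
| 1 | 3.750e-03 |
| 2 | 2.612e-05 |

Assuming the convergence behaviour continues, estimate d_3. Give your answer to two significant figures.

First estimate the order: p ≈ ln(d_2/d_1) / ln(d_1/d_0) = ln(2.612e-05/3.750e-03)/ln(3.750e-03/4.494e-02) = ln(0.00696533)/ln(0.0834446) ≈ 1.9999.
Then d_3 ≈ d_2·(d_2/d_1)^p = 2.612e-05·(0.00696533)^1.9999 = 2.612e-05·4.85399e-05 ≈ 1.268e-09.

1.3e-9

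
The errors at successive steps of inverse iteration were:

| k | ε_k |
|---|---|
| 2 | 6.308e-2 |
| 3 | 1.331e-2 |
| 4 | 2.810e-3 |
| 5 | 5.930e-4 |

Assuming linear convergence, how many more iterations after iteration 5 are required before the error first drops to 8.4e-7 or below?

5

Rate ρ ≈ ε_5/ε_4 = 5.930e-4/2.810e-3 = 0.2110.
After j more steps, ε_{5+j} ≈ 5.930e-4·ρ^j; need ρ^j ≤ 8.4e-7/5.930e-4 = 0.00141653.
j ≥ ln(0.00141653)/ln(0.2110) = -6.5595/-1.55590 = 4.216.
So 5 more iterations are needed.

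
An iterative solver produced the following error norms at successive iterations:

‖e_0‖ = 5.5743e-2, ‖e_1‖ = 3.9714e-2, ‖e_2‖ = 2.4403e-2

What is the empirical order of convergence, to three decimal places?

1.436

p ≈ ln(‖e_2‖/‖e_1‖) / ln(‖e_1‖/‖e_0‖)
  = ln(2.4403e-2/3.9714e-2) / ln(3.9714e-2/5.5743e-2)
  = ln(0.614468) / ln(0.712448)
  = -0.486998 / -0.339048 ≈ 1.436369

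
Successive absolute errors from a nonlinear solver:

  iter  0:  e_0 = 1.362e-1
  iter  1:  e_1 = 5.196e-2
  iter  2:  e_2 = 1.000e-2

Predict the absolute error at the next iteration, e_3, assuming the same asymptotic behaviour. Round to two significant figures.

First estimate the order: p ≈ ln(e_2/e_1) / ln(e_1/e_0) = ln(1.000e-2/5.196e-2)/ln(5.196e-2/1.362e-1) = ln(0.192456)/ln(0.381498) ≈ 1.7100.
Then e_3 ≈ e_2·(e_2/e_1)^p = 1.000e-2·(0.192456)^1.7100 = 1.000e-2·0.059732 ≈ 0.0005973.

6.0e-4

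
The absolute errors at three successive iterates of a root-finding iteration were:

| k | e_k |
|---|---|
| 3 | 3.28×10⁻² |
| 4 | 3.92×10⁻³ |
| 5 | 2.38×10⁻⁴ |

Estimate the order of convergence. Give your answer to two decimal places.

1.32

p ≈ ln(e_5/e_4) / ln(e_4/e_3)
  = ln(2.38×10⁻⁴/3.92×10⁻³) / ln(3.92×10⁻³/3.28×10⁻²)
  = ln(0.0607143) / ln(0.119512)
  = -2.80158 / -2.12434 ≈ 1.31880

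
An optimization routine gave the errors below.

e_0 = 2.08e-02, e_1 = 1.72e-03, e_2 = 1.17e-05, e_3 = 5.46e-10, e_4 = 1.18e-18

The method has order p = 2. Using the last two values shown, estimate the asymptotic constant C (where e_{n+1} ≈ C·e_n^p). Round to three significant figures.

3.96

C ≈ e_4 / e_3^2
  = 1.18e-18 / (5.46e-10)^2
  = 1.18e-18 / 2.98116e-19 ≈ 3.9582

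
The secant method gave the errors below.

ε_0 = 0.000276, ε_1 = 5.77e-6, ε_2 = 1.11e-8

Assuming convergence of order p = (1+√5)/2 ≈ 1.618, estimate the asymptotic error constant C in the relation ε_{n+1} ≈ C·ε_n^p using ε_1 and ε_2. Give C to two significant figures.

3.3

C ≈ ε_2 / ε_1^1.618
  = 1.11e-8 / (5.77e-6)^1.618
  = 1.11e-8 / 3.33874e-09 ≈ 3.3246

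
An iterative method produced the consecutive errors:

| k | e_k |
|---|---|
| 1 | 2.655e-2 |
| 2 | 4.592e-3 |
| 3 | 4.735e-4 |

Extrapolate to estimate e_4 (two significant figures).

2.5e-5

First estimate the order: p ≈ ln(e_3/e_2) / ln(e_2/e_1) = ln(4.735e-4/4.592e-3)/ln(4.592e-3/2.655e-2) = ln(0.103114)/ln(0.172957) ≈ 1.2948.
Then e_4 ≈ e_3·(e_3/e_2)^p = 4.735e-4·(0.103114)^1.2948 = 4.735e-4·0.0527769 ≈ 2.499e-05.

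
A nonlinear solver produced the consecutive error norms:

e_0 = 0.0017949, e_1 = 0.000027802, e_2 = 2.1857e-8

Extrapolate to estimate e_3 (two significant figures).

First estimate the order: p ≈ ln(e_2/e_1) / ln(e_1/e_0) = ln(2.1857e-8/0.000027802)/ln(0.000027802/0.0017949) = ln(0.000786166)/ln(0.0154894) ≈ 1.7152.
Then e_3 ≈ e_2·(e_2/e_1)^p = 2.1857e-8·(0.000786166)^1.7152 = 2.1857e-8·4.73354e-06 ≈ 1.035e-13.

1.0e-13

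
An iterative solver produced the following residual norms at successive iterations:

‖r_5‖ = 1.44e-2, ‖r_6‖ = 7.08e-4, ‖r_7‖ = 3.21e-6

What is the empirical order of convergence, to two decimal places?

1.79

p ≈ ln(‖r_7‖/‖r_6‖) / ln(‖r_6‖/‖r_5‖)
  = ln(3.21e-6/7.08e-4) / ln(7.08e-4/1.44e-2)
  = ln(0.0045339) / ln(0.0491667)
  = -5.39617 / -3.01254 ≈ 1.79124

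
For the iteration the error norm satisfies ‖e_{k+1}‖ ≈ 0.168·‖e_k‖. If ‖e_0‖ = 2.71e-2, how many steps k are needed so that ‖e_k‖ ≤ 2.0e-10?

11

After k steps, ‖e_k‖ ≈ 2.71e-2·0.168^k.
Need 0.168^k ≤ 2.0e-10/2.71e-2 = 7.38007e-09.
k ≥ ln(7.38007e-09)/ln(0.168) = -18.7245/-1.78379 = 10.497.
Smallest integer k = 11.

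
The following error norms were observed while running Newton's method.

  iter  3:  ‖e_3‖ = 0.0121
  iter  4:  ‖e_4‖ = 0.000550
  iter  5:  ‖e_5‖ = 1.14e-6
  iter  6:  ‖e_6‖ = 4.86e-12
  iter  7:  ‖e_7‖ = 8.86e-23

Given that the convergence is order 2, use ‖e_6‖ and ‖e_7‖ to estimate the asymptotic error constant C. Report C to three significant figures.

C ≈ ‖e_7‖ / ‖e_6‖^2
  = 8.86e-23 / (4.86e-12)^2
  = 8.86e-23 / 2.36196e-23 ≈ 3.7511

3.75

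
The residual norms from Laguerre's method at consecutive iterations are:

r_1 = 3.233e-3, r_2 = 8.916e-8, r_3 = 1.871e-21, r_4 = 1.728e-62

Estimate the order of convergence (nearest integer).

Consecutive ratios: r_4/r_3 = 1.728e-62/1.871e-21 = 9.2357e-42, r_3/r_2 = 1.871e-21/8.916e-8 = 2.09847e-14.
p ≈ ln(9.2357e-42)/ln(2.09847e-14) = -94.4855/-31.4950 ≈ 3.00.
So the convergence is cubic (order 3).

3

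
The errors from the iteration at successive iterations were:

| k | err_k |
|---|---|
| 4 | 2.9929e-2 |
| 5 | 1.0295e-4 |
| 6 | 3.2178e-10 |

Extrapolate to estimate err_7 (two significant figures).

1.6e-22

First estimate the order: p ≈ ln(err_6/err_5) / ln(err_5/err_4) = ln(3.2178e-10/1.0295e-4)/ln(1.0295e-4/2.9929e-2) = ln(3.12559e-06)/ln(0.00343981) ≈ 2.2347.
Then err_7 ≈ err_6·(err_6/err_5)^p = 3.2178e-10·(3.12559e-06)^2.2347 = 3.2178e-10·4.98683e-13 ≈ 1.605e-22.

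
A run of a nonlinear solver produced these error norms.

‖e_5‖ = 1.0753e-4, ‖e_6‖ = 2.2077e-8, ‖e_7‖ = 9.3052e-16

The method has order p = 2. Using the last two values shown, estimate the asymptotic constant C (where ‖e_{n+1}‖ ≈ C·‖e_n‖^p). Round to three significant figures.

1.91

C ≈ ‖e_7‖ / ‖e_6‖^2
  = 9.3052e-16 / (2.2077e-8)^2
  = 9.3052e-16 / 4.87394e-16 ≈ 1.9092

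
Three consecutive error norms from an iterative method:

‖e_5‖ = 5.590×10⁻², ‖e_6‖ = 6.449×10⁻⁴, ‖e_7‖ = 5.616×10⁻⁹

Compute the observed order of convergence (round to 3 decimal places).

p ≈ ln(‖e_7‖/‖e_6‖) / ln(‖e_6‖/‖e_5‖)
  = ln(5.616×10⁻⁹/6.449×10⁻⁴) / ln(6.449×10⁻⁴/5.590×10⁻²)
  = ln(8.70833e-06) / ln(0.0115367)
  = -11.651231 / -4.462222 ≈ 2.611083

2.611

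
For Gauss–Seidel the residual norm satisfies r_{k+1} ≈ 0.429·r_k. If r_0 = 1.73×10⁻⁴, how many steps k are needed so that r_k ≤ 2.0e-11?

19

After k steps, r_k ≈ 1.73×10⁻⁴·0.429^k.
Need 0.429^k ≤ 2.0e-11/1.73×10⁻⁴ = 1.15607e-07.
k ≥ ln(1.15607e-07)/ln(0.429) = -15.9731/-0.84630 = 18.874.
Smallest integer k = 19.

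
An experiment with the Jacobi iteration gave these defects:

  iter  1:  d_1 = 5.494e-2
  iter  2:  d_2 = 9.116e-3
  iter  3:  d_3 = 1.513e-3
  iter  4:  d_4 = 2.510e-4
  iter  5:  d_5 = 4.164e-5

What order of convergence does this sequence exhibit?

Consecutive ratios: d_5/d_4 = 4.164e-5/2.510e-4 = 0.165896, d_4/d_3 = 2.510e-4/1.513e-3 = 0.165896.
p ≈ ln(0.165896)/ln(0.165896) = -1.7964/-1.7964 ≈ 1.00.
So the convergence is linear (order 1).

1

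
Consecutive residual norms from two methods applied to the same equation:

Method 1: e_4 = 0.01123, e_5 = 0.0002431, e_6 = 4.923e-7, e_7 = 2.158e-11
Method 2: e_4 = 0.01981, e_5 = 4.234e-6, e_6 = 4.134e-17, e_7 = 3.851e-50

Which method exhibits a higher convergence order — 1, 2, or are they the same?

Method 1: p ≈ ln(2.158e-11/4.923e-7)/ln(4.923e-7/0.0002431) ≈ 1.62.
Method 2: p ≈ ln(3.851e-50/4.134e-17)/ln(4.134e-17/4.234e-6) ≈ 3.00.
Method 2 has the higher order (≈3.0 vs ≈1.6).

2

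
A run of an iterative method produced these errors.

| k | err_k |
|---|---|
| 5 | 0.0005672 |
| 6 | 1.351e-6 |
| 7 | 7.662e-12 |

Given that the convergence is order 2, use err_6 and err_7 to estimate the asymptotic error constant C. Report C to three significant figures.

C ≈ err_7 / err_6^2
  = 7.662e-12 / (1.351e-6)^2
  = 7.662e-12 / 1.8252e-12 ≈ 4.1979

4.20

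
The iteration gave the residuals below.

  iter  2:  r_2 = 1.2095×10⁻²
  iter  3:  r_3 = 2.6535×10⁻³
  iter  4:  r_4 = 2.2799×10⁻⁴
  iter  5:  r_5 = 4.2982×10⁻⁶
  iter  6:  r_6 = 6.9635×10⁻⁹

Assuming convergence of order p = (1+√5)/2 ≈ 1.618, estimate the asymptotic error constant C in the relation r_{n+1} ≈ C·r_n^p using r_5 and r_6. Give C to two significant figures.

3.4

C ≈ r_6 / r_5^1.618
  = 6.9635×10⁻⁹ / (4.2982×10⁻⁶)^1.618
  = 6.9635×10⁻⁹ / 2.07328e-09 ≈ 3.3587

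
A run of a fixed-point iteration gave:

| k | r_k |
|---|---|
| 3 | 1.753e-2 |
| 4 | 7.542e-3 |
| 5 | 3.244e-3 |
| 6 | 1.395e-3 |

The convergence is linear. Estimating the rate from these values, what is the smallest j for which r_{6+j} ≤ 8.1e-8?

12

Rate ρ ≈ r_6/r_5 = 1.395e-3/3.244e-3 = 0.4300.
After j more steps, r_{6+j} ≈ 1.395e-3·ρ^j; need ρ^j ≤ 8.1e-8/1.395e-3 = 5.80645e-05.
j ≥ ln(5.80645e-05)/ln(0.4300) = -9.7540/-0.84397 = 11.557.
So 12 more iterations are needed.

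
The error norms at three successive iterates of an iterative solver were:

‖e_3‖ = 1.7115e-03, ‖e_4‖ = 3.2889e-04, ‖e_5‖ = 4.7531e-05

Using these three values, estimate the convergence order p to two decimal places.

p ≈ ln(‖e_5‖/‖e_4‖) / ln(‖e_4‖/‖e_3‖)
  = ln(4.7531e-05/3.2889e-04) / ln(3.2889e-04/1.7115e-03)
  = ln(0.144519) / ln(0.192165)
  = -1.93434 / -1.64940 ≈ 1.17275

1.17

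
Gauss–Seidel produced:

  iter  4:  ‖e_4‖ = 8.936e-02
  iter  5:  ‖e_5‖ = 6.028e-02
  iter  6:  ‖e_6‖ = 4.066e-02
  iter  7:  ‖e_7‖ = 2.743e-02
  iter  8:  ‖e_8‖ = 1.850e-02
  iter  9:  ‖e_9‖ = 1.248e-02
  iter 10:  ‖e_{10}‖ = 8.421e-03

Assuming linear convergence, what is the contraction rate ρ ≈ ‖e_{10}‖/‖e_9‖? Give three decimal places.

0.675

ρ ≈ ‖e_{10}‖/‖e_9‖ = 8.421e-03/1.248e-02 = 0.67476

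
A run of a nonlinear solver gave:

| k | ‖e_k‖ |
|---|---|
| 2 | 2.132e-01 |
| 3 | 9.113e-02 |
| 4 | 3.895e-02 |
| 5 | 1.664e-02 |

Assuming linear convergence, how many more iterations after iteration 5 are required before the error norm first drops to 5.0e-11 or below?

24

Rate ρ ≈ ‖e_5‖/‖e_4‖ = 1.664e-02/3.895e-02 = 0.4272.
After j more steps, ‖e_{5+j}‖ ≈ 1.664e-02·ρ^j; need ρ^j ≤ 5.0e-11/1.664e-02 = 3.00481e-09.
j ≥ ln(3.00481e-09)/ln(0.4272) = -19.6231/-0.85050 = 23.072.
So 24 more iterations are needed.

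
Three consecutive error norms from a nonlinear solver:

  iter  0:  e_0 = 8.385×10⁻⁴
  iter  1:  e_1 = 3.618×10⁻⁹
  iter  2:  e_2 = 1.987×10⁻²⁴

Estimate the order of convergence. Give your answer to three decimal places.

2.844

p ≈ ln(e_2/e_1) / ln(e_1/e_0)
  = ln(1.987×10⁻²⁴/3.618×10⁻⁹) / ln(3.618×10⁻⁹/8.385×10⁻⁴)
  = ln(5.49198e-16) / ln(4.31485e-06)
  = -35.138073 / -12.353448 ≈ 2.844394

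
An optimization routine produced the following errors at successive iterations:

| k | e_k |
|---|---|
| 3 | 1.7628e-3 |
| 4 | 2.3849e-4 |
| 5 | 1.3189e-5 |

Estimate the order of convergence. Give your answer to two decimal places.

p ≈ ln(e_5/e_4) / ln(e_4/e_3)
  = ln(1.3189e-5/2.3849e-4) / ln(2.3849e-4/1.7628e-3)
  = ln(0.0553021) / ln(0.13529)
  = -2.89494 / -2.00033 ≈ 1.44723

1.45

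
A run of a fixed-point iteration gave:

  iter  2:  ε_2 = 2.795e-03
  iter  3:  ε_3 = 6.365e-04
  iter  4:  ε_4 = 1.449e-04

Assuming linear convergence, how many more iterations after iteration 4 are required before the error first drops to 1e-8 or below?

7

Rate ρ ≈ ε_4/ε_3 = 1.449e-04/6.365e-04 = 0.2277.
After j more steps, ε_{4+j} ≈ 1.449e-04·ρ^j; need ρ^j ≤ 1e-8/1.449e-04 = 6.90131e-05.
j ≥ ln(6.90131e-05)/ln(0.2277) = -9.5812/-1.47973 = 6.475.
So 7 more iterations are needed.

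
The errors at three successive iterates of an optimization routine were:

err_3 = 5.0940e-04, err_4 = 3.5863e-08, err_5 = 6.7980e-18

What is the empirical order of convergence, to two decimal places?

p ≈ ln(err_5/err_4) / ln(err_4/err_3)
  = ln(6.7980e-18/3.5863e-08) / ln(3.5863e-08/5.0940e-04)
  = ln(1.89555e-10) / ln(7.04024e-05)
  = -22.38634 / -9.56128 ≈ 2.34135

2.34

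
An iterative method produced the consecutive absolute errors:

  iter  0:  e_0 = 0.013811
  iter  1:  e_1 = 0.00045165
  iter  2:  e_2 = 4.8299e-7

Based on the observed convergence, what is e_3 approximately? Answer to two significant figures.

First estimate the order: p ≈ ln(e_2/e_1) / ln(e_1/e_0) = ln(4.8299e-7/0.00045165)/ln(0.00045165/0.013811) = ln(0.00106939)/ln(0.0327022) ≈ 2.0000.
Then e_3 ≈ e_2·(e_2/e_1)^p = 4.8299e-7·(0.00106939)^2.0000 = 4.8299e-7·1.14359e-06 ≈ 5.523e-13.

5.5e-13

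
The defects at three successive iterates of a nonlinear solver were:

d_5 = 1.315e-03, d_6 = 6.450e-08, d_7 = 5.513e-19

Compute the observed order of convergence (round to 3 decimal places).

p ≈ ln(d_7/d_6) / ln(d_6/d_5)
  = ln(5.513e-19/6.450e-08) / ln(6.450e-08/1.315e-03)
  = ln(8.54729e-12) / ln(4.90494e-05)
  = -25.485407 / -9.922683 ≈ 2.568399

2.568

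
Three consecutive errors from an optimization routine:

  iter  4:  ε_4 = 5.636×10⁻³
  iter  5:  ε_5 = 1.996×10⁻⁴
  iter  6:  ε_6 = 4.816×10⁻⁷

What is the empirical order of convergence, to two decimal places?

1.80

p ≈ ln(ε_6/ε_5) / ln(ε_5/ε_4)
  = ln(4.816×10⁻⁷/1.996×10⁻⁴) / ln(1.996×10⁻⁴/5.636×10⁻³)
  = ln(0.00241283) / ln(0.0354152)
  = -6.02695 / -3.34061 ≈ 1.80415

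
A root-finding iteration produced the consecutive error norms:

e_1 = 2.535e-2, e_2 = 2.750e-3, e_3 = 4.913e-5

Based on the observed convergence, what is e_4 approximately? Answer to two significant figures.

First estimate the order: p ≈ ln(e_3/e_2) / ln(e_2/e_1) = ln(4.913e-5/2.750e-3)/ln(2.750e-3/2.535e-2) = ln(0.0178655)/ln(0.108481) ≈ 1.8120.
Then e_4 ≈ e_3·(e_3/e_2)^p = 4.913e-5·(0.0178655)^1.8120 = 4.913e-5·0.000680223 ≈ 3.342e-08.

3.3e-8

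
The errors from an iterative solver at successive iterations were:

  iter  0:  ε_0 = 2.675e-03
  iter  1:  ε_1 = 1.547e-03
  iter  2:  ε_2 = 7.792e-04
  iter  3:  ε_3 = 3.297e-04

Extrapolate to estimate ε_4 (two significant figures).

1.1e-4

First estimate the order: p ≈ ln(ε_3/ε_2) / ln(ε_2/ε_1) = ln(3.297e-04/7.792e-04)/ln(7.792e-04/1.547e-03) = ln(0.423126)/ln(0.503685) ≈ 1.2541.
Then ε_4 ≈ ε_3·(ε_3/ε_2)^p = 3.297e-04·(0.423126)^1.2541 = 3.297e-04·0.34006 ≈ 0.0001121.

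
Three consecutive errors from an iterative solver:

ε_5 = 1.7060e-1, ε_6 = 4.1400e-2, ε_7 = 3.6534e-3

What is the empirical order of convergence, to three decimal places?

p ≈ ln(ε_7/ε_6) / ln(ε_6/ε_5)
  = ln(3.6534e-3/4.1400e-2) / ln(4.1400e-2/1.7060e-1)
  = ln(0.0882464) / ln(0.242673)
  = -2.427622 / -1.416040 ≈ 1.714374

1.714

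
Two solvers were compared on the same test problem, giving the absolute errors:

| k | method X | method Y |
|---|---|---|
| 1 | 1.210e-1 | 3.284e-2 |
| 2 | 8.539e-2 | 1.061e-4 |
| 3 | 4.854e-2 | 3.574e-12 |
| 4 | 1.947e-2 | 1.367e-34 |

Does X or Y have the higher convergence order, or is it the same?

Y

Method X: p ≈ ln(1.947e-2/4.854e-2)/ln(4.854e-2/8.539e-2) ≈ 1.62.
Method Y: p ≈ ln(1.367e-34/3.574e-12)/ln(3.574e-12/1.061e-4) ≈ 3.00.
Method Y has the higher order (≈3.0 vs ≈1.6).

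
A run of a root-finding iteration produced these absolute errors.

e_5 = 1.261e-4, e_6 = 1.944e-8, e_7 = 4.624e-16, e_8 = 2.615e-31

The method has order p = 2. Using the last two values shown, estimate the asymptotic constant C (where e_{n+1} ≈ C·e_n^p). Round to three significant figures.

1.22

C ≈ e_8 / e_7^2
  = 2.615e-31 / (4.624e-16)^2
  = 2.615e-31 / 2.13814e-31 ≈ 1.223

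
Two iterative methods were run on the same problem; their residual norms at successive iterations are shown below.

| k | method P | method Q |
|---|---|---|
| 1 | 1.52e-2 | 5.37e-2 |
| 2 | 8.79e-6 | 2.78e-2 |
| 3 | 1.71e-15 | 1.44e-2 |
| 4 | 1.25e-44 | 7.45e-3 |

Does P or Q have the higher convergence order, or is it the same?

Method P: p ≈ ln(1.25e-44/1.71e-15)/ln(1.71e-15/8.79e-6) ≈ 3.00.
Method Q: p ≈ ln(7.45e-3/1.44e-2)/ln(1.44e-2/2.78e-2) ≈ 1.00.
Method P has the higher order (≈3.0 vs ≈1.0).

P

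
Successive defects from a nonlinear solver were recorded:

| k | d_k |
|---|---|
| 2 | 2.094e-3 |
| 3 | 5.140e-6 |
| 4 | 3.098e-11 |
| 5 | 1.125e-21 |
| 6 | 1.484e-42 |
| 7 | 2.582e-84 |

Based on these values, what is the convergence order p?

2

Consecutive ratios: d_7/d_6 = 2.582e-84/1.484e-42 = 1.73989e-42, d_6/d_5 = 1.484e-42/1.125e-21 = 1.31911e-21.
p ≈ ln(1.73989e-42)/ln(1.31911e-21) = -96.1548/-48.0773 ≈ 2.00.
So the convergence is quadratic (order 2).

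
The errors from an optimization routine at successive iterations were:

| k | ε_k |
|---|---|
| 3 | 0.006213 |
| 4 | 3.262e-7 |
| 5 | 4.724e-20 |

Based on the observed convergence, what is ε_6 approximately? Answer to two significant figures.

1.4e-58

First estimate the order: p ≈ ln(ε_5/ε_4) / ln(ε_4/ε_3) = ln(4.724e-20/3.262e-7)/ln(3.262e-7/0.006213) = ln(1.44819e-13)/ln(5.25028e-05) ≈ 2.9999.
Then ε_6 ≈ ε_5·(ε_5/ε_4)^p = 4.724e-20·(1.44819e-13)^2.9999 = 4.724e-20·3.04621e-39 ≈ 1.439e-58.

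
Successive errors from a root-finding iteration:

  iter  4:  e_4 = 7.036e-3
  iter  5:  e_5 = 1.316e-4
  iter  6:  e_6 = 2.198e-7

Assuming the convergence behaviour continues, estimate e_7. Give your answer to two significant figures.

7.6e-12

First estimate the order: p ≈ ln(e_6/e_5) / ln(e_5/e_4) = ln(2.198e-7/1.316e-4)/ln(1.316e-4/7.036e-3) = ln(0.00167021)/ln(0.0187038) ≈ 1.6071.
Then e_7 ≈ e_6·(e_6/e_5)^p = 2.198e-7·(0.00167021)^1.6071 = 2.198e-7·3.44124e-05 ≈ 7.564e-12.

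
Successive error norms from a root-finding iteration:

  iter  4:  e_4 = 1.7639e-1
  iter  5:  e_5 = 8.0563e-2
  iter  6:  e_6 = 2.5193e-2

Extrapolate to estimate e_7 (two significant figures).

4.5e-3

First estimate the order: p ≈ ln(e_6/e_5) / ln(e_5/e_4) = ln(2.5193e-2/8.0563e-2)/ln(8.0563e-2/1.7639e-1) = ln(0.312712)/ln(0.456732) ≈ 1.4834.
Then e_7 ≈ e_6·(e_6/e_5)^p = 2.5193e-2·(0.312712)^1.4834 = 2.5193e-2·0.178278 ≈ 0.004491.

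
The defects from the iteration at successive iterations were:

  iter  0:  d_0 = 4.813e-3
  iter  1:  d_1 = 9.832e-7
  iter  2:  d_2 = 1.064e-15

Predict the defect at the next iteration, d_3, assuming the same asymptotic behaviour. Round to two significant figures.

1.7e-37

First estimate the order: p ≈ ln(d_2/d_1) / ln(d_1/d_0) = ln(1.064e-15/9.832e-7)/ln(9.832e-7/4.813e-3) = ln(1.08218e-09)/ln(0.00020428) ≈ 2.4299.
Then d_3 ≈ d_2·(d_2/d_1)^p = 1.064e-15·(1.08218e-09)^2.4299 = 1.064e-15·1.63774e-22 ≈ 1.743e-37.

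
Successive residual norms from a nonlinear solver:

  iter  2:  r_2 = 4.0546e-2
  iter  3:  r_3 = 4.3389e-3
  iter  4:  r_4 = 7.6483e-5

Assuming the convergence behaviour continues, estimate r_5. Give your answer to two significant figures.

First estimate the order: p ≈ ln(r_4/r_3) / ln(r_3/r_2) = ln(7.6483e-5/4.3389e-3)/ln(4.3389e-3/4.0546e-2) = ln(0.0176273)/ln(0.107012) ≈ 1.8070.
Then r_5 ≈ r_4·(r_4/r_3)^p = 7.6483e-5·(0.0176273)^1.8070 = 7.6483e-5·0.00067742 ≈ 5.181e-08.

5.2e-8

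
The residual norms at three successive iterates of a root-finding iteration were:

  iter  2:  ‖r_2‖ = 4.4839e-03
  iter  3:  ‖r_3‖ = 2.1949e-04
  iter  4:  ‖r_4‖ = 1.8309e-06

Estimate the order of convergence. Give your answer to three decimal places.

1.587

p ≈ ln(‖r_4‖/‖r_3‖) / ln(‖r_3‖/‖r_2‖)
  = ln(1.8309e-06/2.1949e-04) / ln(2.1949e-04/4.4839e-03)
  = ln(0.00834161) / ln(0.0489507)
  = -4.786499 / -3.016942 ≈ 1.586540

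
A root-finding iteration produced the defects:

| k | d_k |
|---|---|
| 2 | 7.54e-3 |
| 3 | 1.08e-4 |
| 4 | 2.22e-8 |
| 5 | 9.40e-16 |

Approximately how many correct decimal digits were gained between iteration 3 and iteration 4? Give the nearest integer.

Digits gained ≈ log₁₀(d_3/d_4) = log₁₀(1.08e-4/2.22e-8) = log₁₀(4864.86) ≈ 3.687.

4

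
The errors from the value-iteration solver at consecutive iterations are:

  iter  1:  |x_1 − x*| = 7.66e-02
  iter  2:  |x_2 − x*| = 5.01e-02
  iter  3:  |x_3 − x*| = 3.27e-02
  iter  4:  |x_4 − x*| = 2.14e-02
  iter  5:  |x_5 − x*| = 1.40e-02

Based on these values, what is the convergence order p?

1

Consecutive ratios: |x_5 − x*|/|x_4 − x*| = 1.40e-02/2.14e-02 = 0.654206, |x_4 − x*|/|x_3 − x*| = 2.14e-02/3.27e-02 = 0.654434.
p ≈ ln(0.654206)/ln(0.654434) = -0.4243/-0.4240 ≈ 1.00.
So the convergence is linear (order 1).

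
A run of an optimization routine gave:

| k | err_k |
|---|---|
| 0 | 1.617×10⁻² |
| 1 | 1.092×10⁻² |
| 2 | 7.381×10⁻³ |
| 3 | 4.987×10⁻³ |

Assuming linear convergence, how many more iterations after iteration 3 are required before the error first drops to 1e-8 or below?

34

Rate ρ ≈ err_3/err_2 = 4.987×10⁻³/7.381×10⁻³ = 0.6757.
After j more steps, err_{3+j} ≈ 4.987×10⁻³·ρ^j; need ρ^j ≤ 1e-8/4.987×10⁻³ = 2.00521e-06.
j ≥ ln(2.00521e-06)/ln(0.6757) = -13.1198/-0.39201 = 33.468.
So 34 more iterations are needed.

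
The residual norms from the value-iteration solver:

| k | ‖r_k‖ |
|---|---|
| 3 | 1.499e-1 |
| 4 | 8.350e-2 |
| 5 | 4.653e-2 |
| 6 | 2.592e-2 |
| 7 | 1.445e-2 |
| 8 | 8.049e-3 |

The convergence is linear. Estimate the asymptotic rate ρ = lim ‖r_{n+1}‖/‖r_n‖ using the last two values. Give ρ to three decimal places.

ρ ≈ ‖r_8‖/‖r_7‖ = 8.049e-3/1.445e-2 = 0.55702

0.557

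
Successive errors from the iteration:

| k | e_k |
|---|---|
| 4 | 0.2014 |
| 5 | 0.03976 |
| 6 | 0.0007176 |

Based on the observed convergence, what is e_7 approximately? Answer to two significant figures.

First estimate the order: p ≈ ln(e_6/e_5) / ln(e_5/e_4) = ln(0.0007176/0.03976)/ln(0.03976/0.2014) = ln(0.0180483)/ln(0.197418) ≈ 2.4745.
Then e_7 ≈ e_6·(e_6/e_5)^p = 0.0007176·(0.0180483)^2.4745 = 0.0007176·4.84788e-05 ≈ 3.479e-08.

3.5e-8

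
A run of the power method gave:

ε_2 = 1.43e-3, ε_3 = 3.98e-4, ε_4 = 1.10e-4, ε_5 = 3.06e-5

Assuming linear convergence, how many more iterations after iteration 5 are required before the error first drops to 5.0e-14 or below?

Rate ρ ≈ ε_5/ε_4 = 3.06e-5/1.10e-4 = 0.2782.
After j more steps, ε_{5+j} ≈ 3.06e-5·ρ^j; need ρ^j ≤ 5.0e-14/3.06e-5 = 1.63399e-09.
j ≥ ln(1.63399e-09)/ln(0.2782) = -20.2322/-1.27941 = 15.814.
So 16 more iterations are needed.

16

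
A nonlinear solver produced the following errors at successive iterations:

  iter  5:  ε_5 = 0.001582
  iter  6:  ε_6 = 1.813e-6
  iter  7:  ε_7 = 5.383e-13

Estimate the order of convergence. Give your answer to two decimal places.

p ≈ ln(ε_7/ε_6) / ln(ε_6/ε_5)
  = ln(5.383e-13/1.813e-6) / ln(1.813e-6/0.001582)
  = ln(2.96911e-07) / ln(0.00114602)
  = -15.02983 / -6.77146 ≈ 2.21958

2.22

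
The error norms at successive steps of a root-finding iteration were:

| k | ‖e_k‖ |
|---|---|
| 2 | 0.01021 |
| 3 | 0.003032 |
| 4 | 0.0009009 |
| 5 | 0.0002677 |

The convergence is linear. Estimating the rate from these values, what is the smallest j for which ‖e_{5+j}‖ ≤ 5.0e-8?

Rate ρ ≈ ‖e_5‖/‖e_4‖ = 0.0002677/0.0009009 = 0.2971.
After j more steps, ‖e_{5+j}‖ ≈ 0.0002677·ρ^j; need ρ^j ≤ 5.0e-8/0.0002677 = 0.000186776.
j ≥ ln(0.000186776)/ln(0.2971) = -8.5856/-1.21369 = 7.074.
So 8 more iterations are needed.

8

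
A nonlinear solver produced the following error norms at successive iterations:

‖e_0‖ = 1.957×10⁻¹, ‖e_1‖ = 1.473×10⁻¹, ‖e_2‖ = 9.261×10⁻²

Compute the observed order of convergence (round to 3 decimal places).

p ≈ ln(‖e_2‖/‖e_1‖) / ln(‖e_1‖/‖e_0‖)
  = ln(9.261×10⁻²/1.473×10⁻¹) / ln(1.473×10⁻¹/1.957×10⁻¹)
  = ln(0.628717) / ln(0.752683)
  = -0.464074 / -0.284111 ≈ 1.633425

1.633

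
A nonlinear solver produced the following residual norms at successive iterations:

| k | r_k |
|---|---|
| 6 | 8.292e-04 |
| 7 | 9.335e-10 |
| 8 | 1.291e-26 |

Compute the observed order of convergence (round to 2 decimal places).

2.83

p ≈ ln(r_8/r_7) / ln(r_7/r_6)
  = ln(1.291e-26/9.335e-10) / ln(9.335e-10/8.292e-04)
  = ln(1.38297e-17) / ln(1.12578e-06)
  = -38.81971 / -13.69703 ≈ 2.83417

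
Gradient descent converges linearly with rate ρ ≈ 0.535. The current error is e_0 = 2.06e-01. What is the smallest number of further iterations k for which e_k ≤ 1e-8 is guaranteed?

27

After k steps, e_k ≈ 2.06e-01·0.535^k.
Need 0.535^k ≤ 1e-8/2.06e-01 = 4.85437e-08.
k ≥ ln(4.85437e-08)/ln(0.535) = -16.8408/-0.62549 = 26.924.
Smallest integer k = 27.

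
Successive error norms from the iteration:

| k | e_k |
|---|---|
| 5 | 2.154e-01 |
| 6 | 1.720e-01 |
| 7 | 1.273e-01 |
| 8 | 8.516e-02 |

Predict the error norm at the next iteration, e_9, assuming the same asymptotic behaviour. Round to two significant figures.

5.0e-2

First estimate the order: p ≈ ln(e_8/e_7) / ln(e_7/e_6) = ln(8.516e-02/1.273e-01)/ln(1.273e-01/1.720e-01) = ln(0.668971)/ln(0.740116) ≈ 1.3358.
Then e_9 ≈ e_8·(e_8/e_7)^p = 8.516e-02·(0.668971)^1.3358 = 8.516e-02·0.584493 ≈ 0.04978.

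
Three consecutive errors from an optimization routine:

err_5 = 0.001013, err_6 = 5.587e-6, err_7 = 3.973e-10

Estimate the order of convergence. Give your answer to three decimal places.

p ≈ ln(err_7/err_6) / ln(err_6/err_5)
  = ln(3.973e-10/5.587e-6) / ln(5.587e-6/0.001013)
  = ln(7.11115e-05) / ln(0.0055153)
  = -9.551261 / -5.200229 ≈ 1.836700

1.837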